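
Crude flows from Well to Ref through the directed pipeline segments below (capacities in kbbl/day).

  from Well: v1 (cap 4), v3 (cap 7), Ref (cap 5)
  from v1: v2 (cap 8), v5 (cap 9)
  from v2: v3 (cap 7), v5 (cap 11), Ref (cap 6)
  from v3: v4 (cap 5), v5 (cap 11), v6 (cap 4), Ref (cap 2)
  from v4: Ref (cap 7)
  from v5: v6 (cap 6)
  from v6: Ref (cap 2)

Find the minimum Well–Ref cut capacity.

Augment Well→Ref: bottleneck 5, flow now 5.
Augment Well→v3→Ref: bottleneck 2, flow now 7.
Augment Well→v1→v2→Ref: bottleneck 4, flow now 11.
Augment Well→v3→v4→Ref: bottleneck 5, flow now 16.
No augmenting path remains; maximum flow = 16.
By max-flow min-cut, the minimum cut capacity equals the max flow.
In the residual graph, reachable from Well: {Well}.
Min-cut edges: Well→v1 (4), Well→v3 (7), Well→Ref (5); capacity 4 + 7 + 5 = 16.

16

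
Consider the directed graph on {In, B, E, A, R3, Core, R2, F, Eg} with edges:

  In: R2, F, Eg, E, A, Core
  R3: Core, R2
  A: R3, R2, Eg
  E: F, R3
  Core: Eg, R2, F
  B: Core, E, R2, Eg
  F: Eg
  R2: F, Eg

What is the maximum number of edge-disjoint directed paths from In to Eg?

Assign every edge capacity 1; by Menger, the answer equals the max flow.
Path In→Eg (+1); total 1.
Path In→A→Eg (+1); total 2.
Path In→Core→Eg (+1); total 3.
Path In→R2→Eg (+1); total 4.
Path In→F→Eg (+1); total 5.
No residual In→Eg path; max flow = 5.
Certifying cut of size 5: {Core→Eg, F→Eg, In→A, In→Eg, R2→Eg}.

5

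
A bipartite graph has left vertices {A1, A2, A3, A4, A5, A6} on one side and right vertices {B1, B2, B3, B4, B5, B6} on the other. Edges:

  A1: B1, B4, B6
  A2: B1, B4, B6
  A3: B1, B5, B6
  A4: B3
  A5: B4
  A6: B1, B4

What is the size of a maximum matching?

Unit-capacity flow: source→left, listed edges, right→sink; max matching = max flow.
Augmenting path A1→B1 (+1); matched 1.
Augmenting path A2→B4 (+1); matched 2.
Augmenting path A3→B5 (+1); matched 3.
Augmenting path A4→B3 (+1); matched 4.
Augmenting path A5→B4→A2→B6 (+1); matched 5.
No augmenting path remains; maximum matching = 5.
König certificate: {A3, A4, B1, B4, B6} is a vertex cover of size 5 (every listed pair touches it), so no matching can be larger.

5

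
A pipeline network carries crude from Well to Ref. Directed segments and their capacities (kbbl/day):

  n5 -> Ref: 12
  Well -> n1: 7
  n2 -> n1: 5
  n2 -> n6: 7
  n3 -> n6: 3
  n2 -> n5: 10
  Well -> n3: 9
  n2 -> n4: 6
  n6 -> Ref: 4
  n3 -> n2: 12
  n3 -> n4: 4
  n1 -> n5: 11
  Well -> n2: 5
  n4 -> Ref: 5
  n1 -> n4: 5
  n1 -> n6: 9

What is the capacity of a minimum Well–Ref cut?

21

Augment Well→n1→n4→Ref: bottleneck 5, flow now 5.
Augment Well→n1→n5→Ref: bottleneck 2, flow now 7.
Augment Well→n2→n5→Ref: bottleneck 5, flow now 12.
Augment Well→n3→n6→Ref: bottleneck 3, flow now 15.
Augment Well→n3→n2→n5→Ref: bottleneck 5, flow now 20.
Augment Well→n3→n2→n6→Ref: bottleneck 1, flow now 21.
No augmenting path remains; maximum flow = 21.
By max-flow min-cut, the minimum cut capacity equals the max flow.
In the residual graph, reachable from Well: {Well}.
Min-cut edges: Well→n1 (7), Well→n2 (5), Well→n3 (9); capacity 7 + 5 + 9 = 21.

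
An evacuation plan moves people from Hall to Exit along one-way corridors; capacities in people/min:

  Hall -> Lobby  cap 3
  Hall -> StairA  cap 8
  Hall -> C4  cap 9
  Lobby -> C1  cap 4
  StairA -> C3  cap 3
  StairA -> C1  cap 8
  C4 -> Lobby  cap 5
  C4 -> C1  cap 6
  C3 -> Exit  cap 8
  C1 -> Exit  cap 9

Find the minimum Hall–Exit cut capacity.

12

Augment Hall→Lobby→C1→Exit: bottleneck 3, flow now 3.
Augment Hall→StairA→C3→Exit: bottleneck 3, flow now 6.
Augment Hall→StairA→C1→Exit: bottleneck 5, flow now 11.
Augment Hall→C4→C1→Exit: bottleneck 1, flow now 12.
No augmenting path remains; maximum flow = 12.
By max-flow min-cut, the minimum cut capacity equals the max flow.
In the residual graph, reachable from Hall: {Hall, Lobby, StairA, C4, C1}.
Min-cut edges: StairA→C3 (3), C1→Exit (9); capacity 3 + 9 = 12.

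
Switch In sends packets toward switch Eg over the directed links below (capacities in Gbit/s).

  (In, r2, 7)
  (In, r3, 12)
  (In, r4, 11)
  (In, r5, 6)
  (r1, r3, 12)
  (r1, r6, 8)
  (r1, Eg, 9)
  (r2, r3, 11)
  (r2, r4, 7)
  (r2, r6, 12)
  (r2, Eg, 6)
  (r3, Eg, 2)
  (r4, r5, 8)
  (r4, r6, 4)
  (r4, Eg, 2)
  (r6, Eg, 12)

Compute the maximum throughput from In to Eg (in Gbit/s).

15

Augment In→r2→Eg: bottleneck 6, flow now 6.
Augment In→r3→Eg: bottleneck 2, flow now 8.
Augment In→r4→Eg: bottleneck 2, flow now 10.
Augment In→r2→r6→Eg: bottleneck 1, flow now 11.
Augment In→r4→r6→Eg: bottleneck 4, flow now 15.
No augmenting path remains; maximum flow = 15.
In the residual graph, reachable from In: {In, r3, r4, r5}.
Min-cut edges: In→r2 (7), r3→Eg (2), r4→r6 (4), r4→Eg (2); capacity 7 + 2 + 4 + 2 = 15.
This cut is saturated, so no flow can exceed 15.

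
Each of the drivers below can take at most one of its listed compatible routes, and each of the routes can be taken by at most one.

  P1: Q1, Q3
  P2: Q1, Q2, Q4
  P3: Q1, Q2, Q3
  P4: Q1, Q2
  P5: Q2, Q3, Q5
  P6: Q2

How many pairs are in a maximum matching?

5

Unit-capacity flow: source→left, listed edges, right→sink; max matching = max flow.
Augmenting path P1→Q1 (+1); matched 1.
Augmenting path P2→Q2 (+1); matched 2.
Augmenting path P3→Q3 (+1); matched 3.
Augmenting path P5→Q5 (+1); matched 4.
Augmenting path P4→Q2→P2→Q4 (+1); matched 5.
No augmenting path remains; maximum matching = 5.
König certificate: {P2, P5, Q1, Q2, Q3} is a vertex cover of size 5 (every listed pair touches it), so no matching can be larger.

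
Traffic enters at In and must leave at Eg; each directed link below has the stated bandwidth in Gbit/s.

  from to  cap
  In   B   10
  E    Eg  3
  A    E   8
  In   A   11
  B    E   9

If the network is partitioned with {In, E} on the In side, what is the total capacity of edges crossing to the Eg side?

24

Edges leaving {In, E}: In→A (11), In→B (10), E→Eg (3).
Cut capacity = 11 + 10 + 3 = 24.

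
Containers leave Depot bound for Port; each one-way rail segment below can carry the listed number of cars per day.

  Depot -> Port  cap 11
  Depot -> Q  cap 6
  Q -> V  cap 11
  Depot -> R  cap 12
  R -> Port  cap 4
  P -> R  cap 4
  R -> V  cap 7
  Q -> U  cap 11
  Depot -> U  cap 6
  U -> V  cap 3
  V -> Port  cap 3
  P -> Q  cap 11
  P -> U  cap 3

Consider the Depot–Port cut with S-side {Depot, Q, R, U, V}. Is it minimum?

Yes — it is a minimum cut (capacity 18).

Given cut capacity: 11 + 4 + 3 = 18.
Augment Depot→Port: bottleneck 11, flow now 11.
Augment Depot→R→Port: bottleneck 4, flow now 15.
Augment Depot→Q→V→Port: bottleneck 3, flow now 18.
No augmenting path remains; maximum flow = 18.
Cut capacity 18 equals the max flow, so it is a minimum cut.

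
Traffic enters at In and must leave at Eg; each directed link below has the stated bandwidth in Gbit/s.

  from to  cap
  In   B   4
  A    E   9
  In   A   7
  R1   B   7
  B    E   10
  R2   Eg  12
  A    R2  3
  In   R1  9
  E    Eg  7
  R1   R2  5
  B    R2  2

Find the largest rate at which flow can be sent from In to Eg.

Augment In→R1→R2→Eg: bottleneck 5, flow now 5.
Augment In→B→E→Eg: bottleneck 4, flow now 9.
Augment In→A→E→Eg: bottleneck 3, flow now 12.
Augment In→A→R2→Eg: bottleneck 3, flow now 15.
Augment In→R1→B→R2→Eg: bottleneck 2, flow now 17.
No augmenting path remains; maximum flow = 17.
In the residual graph, reachable from In: {In, R1, B, A, E}.
Min-cut edges: R1→R2 (5), B→R2 (2), A→R2 (3), E→Eg (7); capacity 5 + 2 + 3 + 7 = 17.
This cut is saturated, so no flow can exceed 17.

17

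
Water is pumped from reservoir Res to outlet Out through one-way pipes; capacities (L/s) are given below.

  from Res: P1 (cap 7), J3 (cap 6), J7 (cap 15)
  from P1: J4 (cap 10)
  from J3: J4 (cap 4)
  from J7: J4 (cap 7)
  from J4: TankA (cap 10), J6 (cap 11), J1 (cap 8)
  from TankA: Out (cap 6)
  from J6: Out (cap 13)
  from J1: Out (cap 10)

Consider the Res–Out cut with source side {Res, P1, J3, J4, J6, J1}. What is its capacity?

48

Edges leaving {Res, P1, J3, J4, J6, J1}: Res→J7 (15), J4→TankA (10), J6→Out (13), J1→Out (10).
Cut capacity = 15 + 10 + 13 + 10 = 48.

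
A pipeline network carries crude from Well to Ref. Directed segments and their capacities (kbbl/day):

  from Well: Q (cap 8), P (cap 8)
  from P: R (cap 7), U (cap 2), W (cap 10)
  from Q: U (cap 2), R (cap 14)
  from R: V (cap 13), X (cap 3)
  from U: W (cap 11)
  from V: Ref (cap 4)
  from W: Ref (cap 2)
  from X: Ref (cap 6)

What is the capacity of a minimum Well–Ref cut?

9

Augment Well→P→W→Ref: bottleneck 2, flow now 2.
Augment Well→P→R→V→Ref: bottleneck 4, flow now 6.
Augment Well→P→R→X→Ref: bottleneck 2, flow now 8.
Augment Well→Q→R→X→Ref: bottleneck 1, flow now 9.
No augmenting path remains; maximum flow = 9.
By max-flow min-cut, the minimum cut capacity equals the max flow.
In the residual graph, reachable from Well: {Well, P, Q, R, U, V, W}.
Min-cut edges: R→X (3), V→Ref (4), W→Ref (2); capacity 3 + 4 + 2 = 9.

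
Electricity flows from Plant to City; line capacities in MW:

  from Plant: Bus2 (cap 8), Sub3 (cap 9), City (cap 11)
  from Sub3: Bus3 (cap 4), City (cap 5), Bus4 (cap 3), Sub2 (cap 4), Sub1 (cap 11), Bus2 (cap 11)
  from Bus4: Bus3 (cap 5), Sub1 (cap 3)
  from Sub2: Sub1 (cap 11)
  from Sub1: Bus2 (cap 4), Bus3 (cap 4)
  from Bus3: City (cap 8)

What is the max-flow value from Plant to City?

20

Augment Plant→City: bottleneck 11, flow now 11.
Augment Plant→Sub3→City: bottleneck 5, flow now 16.
Augment Plant→Sub3→Bus3→City: bottleneck 4, flow now 20.
No augmenting path remains; maximum flow = 20.
In the residual graph, reachable from Plant: {Plant, Bus2}.
Min-cut edges: Plant→Sub3 (9), Plant→City (11); capacity 9 + 11 = 20.
This cut is saturated, so no flow can exceed 20.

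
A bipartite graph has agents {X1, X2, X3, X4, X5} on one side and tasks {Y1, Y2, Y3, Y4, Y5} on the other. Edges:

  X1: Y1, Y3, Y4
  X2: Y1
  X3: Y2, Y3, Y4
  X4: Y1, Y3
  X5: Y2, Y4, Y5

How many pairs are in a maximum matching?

Unit-capacity flow: source→left, listed edges, right→sink; max matching = max flow.
Augmenting path X1→Y1 (+1); matched 1.
Augmenting path X3→Y2 (+1); matched 2.
Augmenting path X4→Y3 (+1); matched 3.
Augmenting path X5→Y4 (+1); matched 4.
Augmenting path X2→Y1→X1→Y4→X5→Y5 (+1); matched 5.
No augmenting path remains; maximum matching = 5.
König certificate: {X1, X2, X3, X4, X5} is a vertex cover of size 5 (every listed pair touches it), so no matching can be larger.

5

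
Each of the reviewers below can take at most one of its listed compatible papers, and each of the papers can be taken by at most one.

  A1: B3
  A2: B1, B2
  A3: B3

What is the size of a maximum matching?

Unit-capacity flow: source→left, listed edges, right→sink; max matching = max flow.
Augmenting path A1→B3 (+1); matched 1.
Augmenting path A2→B1 (+1); matched 2.
No augmenting path remains; maximum matching = 2.
König certificate: {A2, B3} is a vertex cover of size 2 (every listed pair touches it), so no matching can be larger.

2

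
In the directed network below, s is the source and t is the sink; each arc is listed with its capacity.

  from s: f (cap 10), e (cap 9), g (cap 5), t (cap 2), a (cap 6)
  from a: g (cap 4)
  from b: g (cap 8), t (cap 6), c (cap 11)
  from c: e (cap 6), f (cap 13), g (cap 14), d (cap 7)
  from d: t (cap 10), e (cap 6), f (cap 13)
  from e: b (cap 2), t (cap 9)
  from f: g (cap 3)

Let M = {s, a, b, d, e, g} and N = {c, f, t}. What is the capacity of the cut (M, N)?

61

Edges leaving {s, a, b, d, e, g}: s→f (10), s→t (2), b→c (11), b→t (6), d→f (13), d→t (10), e→t (9).
Cut capacity = 10 + 2 + 11 + 6 + 13 + 10 + 9 = 61.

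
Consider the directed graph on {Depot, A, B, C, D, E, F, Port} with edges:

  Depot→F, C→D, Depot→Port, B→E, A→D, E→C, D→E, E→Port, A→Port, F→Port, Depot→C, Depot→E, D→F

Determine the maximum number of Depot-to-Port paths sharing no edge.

3

Assign every edge capacity 1; by Menger, the answer equals the max flow.
Path Depot→Port (+1); total 1.
Path Depot→E→Port (+1); total 2.
Path Depot→F→Port (+1); total 3.
No residual Depot→Port path; max flow = 3.
Certifying cut of size 3: {Depot→Port, E→Port, F→Port}.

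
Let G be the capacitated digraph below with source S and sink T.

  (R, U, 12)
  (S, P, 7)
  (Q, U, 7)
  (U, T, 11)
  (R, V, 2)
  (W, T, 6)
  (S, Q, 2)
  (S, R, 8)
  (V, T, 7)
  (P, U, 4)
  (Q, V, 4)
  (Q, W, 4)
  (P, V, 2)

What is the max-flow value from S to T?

16

Augment S→P→U→T: bottleneck 4, flow now 4.
Augment S→P→V→T: bottleneck 2, flow now 6.
Augment S→Q→U→T: bottleneck 2, flow now 8.
Augment S→R→U→T: bottleneck 5, flow now 13.
Augment S→R→V→T: bottleneck 2, flow now 15.
Augment S→R→U→Q→V→T: bottleneck 1, flow now 16. (uses reverse residual edge)
No augmenting path remains; maximum flow = 16.
In the residual graph, reachable from S: {S, P}.
Min-cut edges: S→Q (2), S→R (8), P→U (4), P→V (2); capacity 2 + 8 + 4 + 2 = 16.
This cut is saturated, so no flow can exceed 16.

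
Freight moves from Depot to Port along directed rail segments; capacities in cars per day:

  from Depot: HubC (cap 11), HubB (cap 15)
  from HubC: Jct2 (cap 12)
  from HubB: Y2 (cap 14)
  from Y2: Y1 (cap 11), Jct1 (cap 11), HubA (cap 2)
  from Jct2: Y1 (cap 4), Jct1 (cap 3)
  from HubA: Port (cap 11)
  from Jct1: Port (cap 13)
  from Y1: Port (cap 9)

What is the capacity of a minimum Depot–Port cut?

21

Augment Depot→HubC→Jct2→Jct1→Port: bottleneck 3, flow now 3.
Augment Depot→HubC→Jct2→Y1→Port: bottleneck 4, flow now 7.
Augment Depot→HubB→Y2→HubA→Port: bottleneck 2, flow now 9.
Augment Depot→HubB→Y2→Jct1→Port: bottleneck 10, flow now 19.
Augment Depot→HubB→Y2→Y1→Port: bottleneck 2, flow now 21.
No augmenting path remains; maximum flow = 21.
By max-flow min-cut, the minimum cut capacity equals the max flow.
In the residual graph, reachable from Depot: {Depot, HubC, HubB, Jct2}.
Min-cut edges: HubB→Y2 (14), Jct2→Jct1 (3), Jct2→Y1 (4); capacity 14 + 3 + 4 = 21.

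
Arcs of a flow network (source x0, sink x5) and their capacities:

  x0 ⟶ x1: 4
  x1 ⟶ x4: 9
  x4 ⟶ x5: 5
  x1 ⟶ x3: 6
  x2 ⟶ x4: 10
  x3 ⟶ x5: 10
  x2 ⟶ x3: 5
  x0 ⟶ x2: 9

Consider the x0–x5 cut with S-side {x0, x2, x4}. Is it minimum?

Given cut capacity: 4 + 5 + 5 = 14.
Augment x0→x1→x3→x5: bottleneck 4, flow now 4.
Augment x0→x2→x3→x5: bottleneck 5, flow now 9.
Augment x0→x2→x4→x5: bottleneck 4, flow now 13.
No augmenting path remains; maximum flow = 13.
In the residual graph, reachable from x0: {x0}.
Min-cut edges: x0→x1 (4), x0→x2 (9); capacity 4 + 9 = 13.
Cut capacity 14 exceeds the max flow 13, so it is not minimum.

No — its capacity is 14, but the minimum cut has capacity 13.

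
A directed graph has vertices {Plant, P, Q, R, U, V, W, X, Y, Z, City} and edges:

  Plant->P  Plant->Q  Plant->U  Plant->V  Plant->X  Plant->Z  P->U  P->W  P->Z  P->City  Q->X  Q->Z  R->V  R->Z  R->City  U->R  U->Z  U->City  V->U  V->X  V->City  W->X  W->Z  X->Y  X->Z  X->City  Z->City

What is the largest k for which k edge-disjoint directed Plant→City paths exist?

5

Assign every edge capacity 1; by Menger, the answer equals the max flow.
Path Plant→P→City (+1); total 1.
Path Plant→U→City (+1); total 2.
Path Plant→V→City (+1); total 3.
Path Plant→X→City (+1); total 4.
Path Plant→Z→City (+1); total 5.
No residual Plant→City path; max flow = 5.
Certifying cut of size 5: {Plant→P, Plant→U, Plant→V, X→City, Z→City}.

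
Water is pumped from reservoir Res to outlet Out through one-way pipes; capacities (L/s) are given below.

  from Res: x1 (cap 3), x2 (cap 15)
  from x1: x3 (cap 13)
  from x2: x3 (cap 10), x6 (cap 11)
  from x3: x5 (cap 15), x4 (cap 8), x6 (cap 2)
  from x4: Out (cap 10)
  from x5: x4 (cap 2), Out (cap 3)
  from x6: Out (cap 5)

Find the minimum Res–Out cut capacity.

Augment Res→x2→x6→Out: bottleneck 5, flow now 5.
Augment Res→x1→x3→x4→Out: bottleneck 3, flow now 8.
Augment Res→x2→x3→x4→Out: bottleneck 5, flow now 13.
Augment Res→x2→x3→x5→Out: bottleneck 3, flow now 16.
Augment Res→x2→x3→x5→x4→Out: bottleneck 2, flow now 18.
No augmenting path remains; maximum flow = 18.
By max-flow min-cut, the minimum cut capacity equals the max flow.
In the residual graph, reachable from Res: {Res}.
Min-cut edges: Res→x1 (3), Res→x2 (15); capacity 3 + 15 = 18.

18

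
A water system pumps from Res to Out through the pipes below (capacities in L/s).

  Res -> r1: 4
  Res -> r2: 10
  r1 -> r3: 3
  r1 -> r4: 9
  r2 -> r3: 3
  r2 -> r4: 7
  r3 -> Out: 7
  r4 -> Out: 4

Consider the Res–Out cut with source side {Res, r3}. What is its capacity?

Edges leaving {Res, r3}: Res→r1 (4), Res→r2 (10), r3→Out (7).
Cut capacity = 4 + 10 + 7 = 21.

21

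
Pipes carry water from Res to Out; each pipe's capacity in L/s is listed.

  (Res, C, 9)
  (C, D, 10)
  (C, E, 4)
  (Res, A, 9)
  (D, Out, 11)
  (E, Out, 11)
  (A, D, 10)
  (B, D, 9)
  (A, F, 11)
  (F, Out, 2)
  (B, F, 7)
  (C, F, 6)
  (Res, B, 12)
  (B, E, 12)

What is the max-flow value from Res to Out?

Augment Res→A→D→Out: bottleneck 9, flow now 9.
Augment Res→B→D→Out: bottleneck 2, flow now 11.
Augment Res→B→E→Out: bottleneck 10, flow now 21.
Augment Res→C→E→Out: bottleneck 1, flow now 22.
Augment Res→C→F→Out: bottleneck 2, flow now 24.
No augmenting path remains; maximum flow = 24.
In the residual graph, reachable from Res: {Res, A, B, C, D, E, F}.
Min-cut edges: D→Out (11), E→Out (11), F→Out (2); capacity 11 + 11 + 2 = 24.
This cut is saturated, so no flow can exceed 24.

24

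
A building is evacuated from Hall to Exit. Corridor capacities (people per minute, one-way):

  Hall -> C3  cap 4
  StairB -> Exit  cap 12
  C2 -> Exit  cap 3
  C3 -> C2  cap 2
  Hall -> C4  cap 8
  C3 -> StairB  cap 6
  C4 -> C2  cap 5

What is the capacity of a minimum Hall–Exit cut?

7

Augment Hall→C3→StairB→Exit: bottleneck 4, flow now 4.
Augment Hall→C4→C2→Exit: bottleneck 3, flow now 7.
No augmenting path remains; maximum flow = 7.
By max-flow min-cut, the minimum cut capacity equals the max flow.
In the residual graph, reachable from Hall: {Hall, C4, C2}.
Min-cut edges: Hall→C3 (4), C2→Exit (3); capacity 4 + 3 = 7.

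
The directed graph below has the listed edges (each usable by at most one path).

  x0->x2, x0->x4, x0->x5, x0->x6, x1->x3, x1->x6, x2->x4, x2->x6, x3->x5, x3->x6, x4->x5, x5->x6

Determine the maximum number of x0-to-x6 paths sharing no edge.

Assign every edge capacity 1; by Menger, the answer equals the max flow.
Path x0→x6 (+1); total 1.
Path x0→x2→x6 (+1); total 2.
Path x0→x5→x6 (+1); total 3.
No residual x0→x6 path; max flow = 3.
Certifying cut of size 3: {x0→x2, x0→x6, x5→x6}.

3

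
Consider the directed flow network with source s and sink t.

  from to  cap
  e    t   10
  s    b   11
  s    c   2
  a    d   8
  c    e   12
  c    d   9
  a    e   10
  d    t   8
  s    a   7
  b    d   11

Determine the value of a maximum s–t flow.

17

Augment s→a→d→t: bottleneck 7, flow now 7.
Augment s→b→d→t: bottleneck 1, flow now 8.
Augment s→c→e→t: bottleneck 2, flow now 10.
Augment s→b→d→a→e→t: bottleneck 7, flow now 17. (uses reverse residual edge)
No augmenting path remains; maximum flow = 17.
In the residual graph, reachable from s: {s, b, d}.
Min-cut edges: s→a (7), s→c (2), d→t (8); capacity 7 + 2 + 8 = 17.
This cut is saturated, so no flow can exceed 17.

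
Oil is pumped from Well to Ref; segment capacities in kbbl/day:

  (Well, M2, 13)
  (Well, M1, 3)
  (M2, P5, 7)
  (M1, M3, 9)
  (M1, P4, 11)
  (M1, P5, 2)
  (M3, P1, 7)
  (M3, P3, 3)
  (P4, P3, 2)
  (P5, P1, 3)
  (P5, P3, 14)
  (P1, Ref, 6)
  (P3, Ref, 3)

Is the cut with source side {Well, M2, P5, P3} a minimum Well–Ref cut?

Given cut capacity: 3 + 3 + 3 = 9.
Augment Well→M2→P5→P1→Ref: bottleneck 3, flow now 3.
Augment Well→M2→P5→P3→Ref: bottleneck 3, flow now 6.
Augment Well→M1→M3→P1→Ref: bottleneck 3, flow now 9.
No augmenting path remains; maximum flow = 9.
Cut capacity 9 equals the max flow, so it is a minimum cut.

Yes — it is a minimum cut (capacity 9).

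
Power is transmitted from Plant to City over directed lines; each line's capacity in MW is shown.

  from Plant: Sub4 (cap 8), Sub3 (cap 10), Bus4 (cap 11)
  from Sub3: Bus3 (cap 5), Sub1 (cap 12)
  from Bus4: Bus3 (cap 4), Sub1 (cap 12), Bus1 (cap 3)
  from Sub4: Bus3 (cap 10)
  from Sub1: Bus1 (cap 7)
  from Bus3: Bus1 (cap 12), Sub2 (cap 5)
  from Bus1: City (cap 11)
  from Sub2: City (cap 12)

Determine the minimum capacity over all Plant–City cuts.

Augment Plant→Bus4→Bus1→City: bottleneck 3, flow now 3.
Augment Plant→Sub3→Sub1→Bus1→City: bottleneck 7, flow now 10.
Augment Plant→Sub3→Bus3→Bus1→City: bottleneck 1, flow now 11.
Augment Plant→Sub3→Bus3→Sub2→City: bottleneck 2, flow now 13.
Augment Plant→Bus4→Bus3→Sub2→City: bottleneck 3, flow now 16.
No augmenting path remains; maximum flow = 16.
By max-flow min-cut, the minimum cut capacity equals the max flow.
In the residual graph, reachable from Plant: {Plant, Sub3, Bus4, Sub4, Sub1, Bus3, Bus1}.
Min-cut edges: Bus3→Sub2 (5), Bus1→City (11); capacity 5 + 11 = 16.

16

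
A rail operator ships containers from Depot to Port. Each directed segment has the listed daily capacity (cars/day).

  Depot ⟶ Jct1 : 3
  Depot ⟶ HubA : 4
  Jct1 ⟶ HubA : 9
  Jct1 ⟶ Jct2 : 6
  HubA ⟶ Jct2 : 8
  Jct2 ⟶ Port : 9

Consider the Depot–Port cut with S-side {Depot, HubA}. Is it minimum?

Given cut capacity: 3 + 8 = 11.
Augment Depot→Jct1→Jct2→Port: bottleneck 3, flow now 3.
Augment Depot→HubA→Jct2→Port: bottleneck 4, flow now 7.
No augmenting path remains; maximum flow = 7.
In the residual graph, reachable from Depot: {Depot}.
Min-cut edges: Depot→Jct1 (3), Depot→HubA (4); capacity 3 + 4 = 7.
Cut capacity 11 exceeds the max flow 7, so it is not minimum.

No — its capacity is 11, but the minimum cut has capacity 7.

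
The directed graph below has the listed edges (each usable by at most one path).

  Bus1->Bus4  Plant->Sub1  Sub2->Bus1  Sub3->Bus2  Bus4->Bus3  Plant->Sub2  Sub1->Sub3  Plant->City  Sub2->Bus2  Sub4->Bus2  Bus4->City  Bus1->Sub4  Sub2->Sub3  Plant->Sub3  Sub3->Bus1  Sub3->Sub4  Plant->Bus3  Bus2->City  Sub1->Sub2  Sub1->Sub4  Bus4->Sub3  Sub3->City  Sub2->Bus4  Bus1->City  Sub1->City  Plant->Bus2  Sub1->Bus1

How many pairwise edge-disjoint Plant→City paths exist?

5

Assign every edge capacity 1; by Menger, the answer equals the max flow.
Path Plant→City (+1); total 1.
Path Plant→Sub1→City (+1); total 2.
Path Plant→Sub3→City (+1); total 3.
Path Plant→Bus2→City (+1); total 4.
Path Plant→Sub2→Bus1→City (+1); total 5.
No residual Plant→City path; max flow = 5.
Certifying cut of size 5: {Plant→Bus2, Plant→City, Plant→Sub1, Plant→Sub2, Plant→Sub3}.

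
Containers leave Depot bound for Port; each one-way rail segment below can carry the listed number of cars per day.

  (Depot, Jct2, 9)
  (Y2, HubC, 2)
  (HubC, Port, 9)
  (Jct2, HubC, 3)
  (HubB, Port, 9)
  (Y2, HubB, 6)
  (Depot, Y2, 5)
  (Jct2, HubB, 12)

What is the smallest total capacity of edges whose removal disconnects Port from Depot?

Augment Depot→Y2→HubC→Port: bottleneck 2, flow now 2.
Augment Depot→Y2→HubB→Port: bottleneck 3, flow now 5.
Augment Depot→Jct2→HubC→Port: bottleneck 3, flow now 8.
Augment Depot→Jct2→HubB→Port: bottleneck 6, flow now 14.
No augmenting path remains; maximum flow = 14.
By max-flow min-cut, the minimum cut capacity equals the max flow.
In the residual graph, reachable from Depot: {Depot}.
Min-cut edges: Depot→Y2 (5), Depot→Jct2 (9); capacity 5 + 9 = 14.

14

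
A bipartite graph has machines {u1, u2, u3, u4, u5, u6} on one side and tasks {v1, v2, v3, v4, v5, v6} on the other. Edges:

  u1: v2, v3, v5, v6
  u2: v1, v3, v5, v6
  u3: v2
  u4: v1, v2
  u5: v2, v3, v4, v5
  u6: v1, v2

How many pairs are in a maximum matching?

5

Unit-capacity flow: source→left, listed edges, right→sink; max matching = max flow.
Augmenting path u1→v2 (+1); matched 1.
Augmenting path u2→v1 (+1); matched 2.
Augmenting path u5→v3 (+1); matched 3.
Augmenting path u3→v2→u1→v5 (+1); matched 4.
Augmenting path u4→v1→u2→v6 (+1); matched 5.
No augmenting path remains; maximum matching = 5.
König certificate: {u1, u2, u5, v1, v2} is a vertex cover of size 5 (every listed pair touches it), so no matching can be larger.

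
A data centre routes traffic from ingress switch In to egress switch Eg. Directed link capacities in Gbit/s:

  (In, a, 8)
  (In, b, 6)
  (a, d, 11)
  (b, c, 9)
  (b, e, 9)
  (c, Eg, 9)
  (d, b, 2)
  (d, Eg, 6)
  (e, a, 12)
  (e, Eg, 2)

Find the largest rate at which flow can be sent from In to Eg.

14

Augment In→a→d→Eg: bottleneck 6, flow now 6.
Augment In→b→c→Eg: bottleneck 6, flow now 12.
Augment In→a→d→b→c→Eg: bottleneck 2, flow now 14.
No augmenting path remains; maximum flow = 14.
In the residual graph, reachable from In: {In}.
Min-cut edges: In→a (8), In→b (6); capacity 8 + 6 = 14.
This cut is saturated, so no flow can exceed 14.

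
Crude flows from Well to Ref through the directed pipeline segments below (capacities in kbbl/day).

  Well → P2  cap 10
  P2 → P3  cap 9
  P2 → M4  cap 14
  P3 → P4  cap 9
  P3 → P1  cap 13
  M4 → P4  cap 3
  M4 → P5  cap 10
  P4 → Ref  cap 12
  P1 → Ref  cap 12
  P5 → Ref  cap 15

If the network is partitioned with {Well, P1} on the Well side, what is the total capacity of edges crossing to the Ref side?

Edges leaving {Well, P1}: Well→P2 (10), P1→Ref (12).
Cut capacity = 10 + 12 = 22.

22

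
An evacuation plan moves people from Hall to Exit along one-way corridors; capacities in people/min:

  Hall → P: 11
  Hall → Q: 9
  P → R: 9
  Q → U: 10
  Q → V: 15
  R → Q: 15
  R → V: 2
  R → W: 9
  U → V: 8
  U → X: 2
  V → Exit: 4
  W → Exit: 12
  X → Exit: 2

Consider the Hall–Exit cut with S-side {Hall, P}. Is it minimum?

Given cut capacity: 9 + 9 = 18.
Augment Hall→Q→V→Exit: bottleneck 4, flow now 4.
Augment Hall→P→R→W→Exit: bottleneck 9, flow now 13.
Augment Hall→Q→U→X→Exit: bottleneck 2, flow now 15.
No augmenting path remains; maximum flow = 15.
In the residual graph, reachable from Hall: {Hall, P, Q, U, V}.
Min-cut edges: P→R (9), U→X (2), V→Exit (4); capacity 9 + 2 + 4 = 15.
Cut capacity 18 exceeds the max flow 15, so it is not minimum.

No — its capacity is 18, but the minimum cut has capacity 15.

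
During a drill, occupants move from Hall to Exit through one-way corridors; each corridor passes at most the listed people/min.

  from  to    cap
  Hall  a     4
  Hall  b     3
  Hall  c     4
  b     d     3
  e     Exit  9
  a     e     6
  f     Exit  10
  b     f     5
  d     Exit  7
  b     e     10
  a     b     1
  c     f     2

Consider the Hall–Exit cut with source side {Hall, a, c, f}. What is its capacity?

20

Edges leaving {Hall, a, c, f}: Hall→b (3), a→b (1), a→e (6), f→Exit (10).
Cut capacity = 3 + 1 + 6 + 10 = 20.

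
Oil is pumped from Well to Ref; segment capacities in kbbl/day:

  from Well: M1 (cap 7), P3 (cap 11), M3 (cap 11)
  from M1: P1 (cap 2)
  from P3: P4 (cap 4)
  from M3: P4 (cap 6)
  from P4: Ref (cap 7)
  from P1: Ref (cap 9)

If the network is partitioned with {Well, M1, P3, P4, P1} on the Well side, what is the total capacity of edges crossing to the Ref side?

Edges leaving {Well, M1, P3, P4, P1}: Well→M3 (11), P4→Ref (7), P1→Ref (9).
Cut capacity = 11 + 7 + 9 = 27.

27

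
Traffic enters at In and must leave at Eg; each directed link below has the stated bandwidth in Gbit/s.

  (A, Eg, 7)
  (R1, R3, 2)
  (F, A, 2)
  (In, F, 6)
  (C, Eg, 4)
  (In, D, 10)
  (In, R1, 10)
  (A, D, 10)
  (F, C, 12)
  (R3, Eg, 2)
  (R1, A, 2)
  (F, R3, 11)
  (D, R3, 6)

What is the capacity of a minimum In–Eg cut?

10

Augment In→R1→R3→Eg: bottleneck 2, flow now 2.
Augment In→R1→A→Eg: bottleneck 2, flow now 4.
Augment In→F→A→Eg: bottleneck 2, flow now 6.
Augment In→F→C→Eg: bottleneck 4, flow now 10.
No augmenting path remains; maximum flow = 10.
By max-flow min-cut, the minimum cut capacity equals the max flow.
In the residual graph, reachable from In: {In, R1, D, R3}.
Min-cut edges: In→F (6), R1→A (2), R3→Eg (2); capacity 6 + 2 + 2 = 10.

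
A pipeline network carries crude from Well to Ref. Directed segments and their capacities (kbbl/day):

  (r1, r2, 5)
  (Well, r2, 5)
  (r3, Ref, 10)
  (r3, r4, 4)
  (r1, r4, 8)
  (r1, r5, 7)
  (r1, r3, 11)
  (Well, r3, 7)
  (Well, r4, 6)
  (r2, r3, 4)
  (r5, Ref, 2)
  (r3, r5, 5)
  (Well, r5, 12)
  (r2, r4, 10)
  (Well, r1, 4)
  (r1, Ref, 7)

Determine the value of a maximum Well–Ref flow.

16

Augment Well→r1→Ref: bottleneck 4, flow now 4.
Augment Well→r3→Ref: bottleneck 7, flow now 11.
Augment Well→r5→Ref: bottleneck 2, flow now 13.
Augment Well→r2→r3→Ref: bottleneck 3, flow now 16.
No augmenting path remains; maximum flow = 16.
In the residual graph, reachable from Well: {Well, r2, r3, r4, r5}.
Min-cut edges: Well→r1 (4), r3→Ref (10), r5→Ref (2); capacity 4 + 10 + 2 = 16.
This cut is saturated, so no flow can exceed 16.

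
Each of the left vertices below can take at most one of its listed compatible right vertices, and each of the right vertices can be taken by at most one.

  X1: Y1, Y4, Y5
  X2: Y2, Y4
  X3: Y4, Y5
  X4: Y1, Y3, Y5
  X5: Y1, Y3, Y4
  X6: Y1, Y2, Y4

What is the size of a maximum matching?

Unit-capacity flow: source→left, listed edges, right→sink; max matching = max flow.
Augmenting path X1→Y1 (+1); matched 1.
Augmenting path X2→Y2 (+1); matched 2.
Augmenting path X3→Y4 (+1); matched 3.
Augmenting path X4→Y3 (+1); matched 4.
Augmenting path X5→Y1→X1→Y5 (+1); matched 5.
No augmenting path remains; maximum matching = 5.
König certificate: {Y1, Y2, Y3, Y4, Y5} is a vertex cover of size 5 (every listed pair touches it), so no matching can be larger.

5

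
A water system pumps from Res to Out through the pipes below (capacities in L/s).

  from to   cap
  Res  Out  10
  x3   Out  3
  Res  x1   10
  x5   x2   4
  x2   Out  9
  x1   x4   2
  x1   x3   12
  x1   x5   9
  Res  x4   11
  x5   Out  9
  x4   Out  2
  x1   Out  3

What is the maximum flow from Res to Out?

Augment Res→Out: bottleneck 10, flow now 10.
Augment Res→x1→Out: bottleneck 3, flow now 13.
Augment Res→x4→Out: bottleneck 2, flow now 15.
Augment Res→x1→x3→Out: bottleneck 3, flow now 18.
Augment Res→x1→x5→Out: bottleneck 4, flow now 22.
No augmenting path remains; maximum flow = 22.
In the residual graph, reachable from Res: {Res, x4}.
Min-cut edges: Res→x1 (10), Res→Out (10), x4→Out (2); capacity 10 + 10 + 2 = 22.
This cut is saturated, so no flow can exceed 22.

22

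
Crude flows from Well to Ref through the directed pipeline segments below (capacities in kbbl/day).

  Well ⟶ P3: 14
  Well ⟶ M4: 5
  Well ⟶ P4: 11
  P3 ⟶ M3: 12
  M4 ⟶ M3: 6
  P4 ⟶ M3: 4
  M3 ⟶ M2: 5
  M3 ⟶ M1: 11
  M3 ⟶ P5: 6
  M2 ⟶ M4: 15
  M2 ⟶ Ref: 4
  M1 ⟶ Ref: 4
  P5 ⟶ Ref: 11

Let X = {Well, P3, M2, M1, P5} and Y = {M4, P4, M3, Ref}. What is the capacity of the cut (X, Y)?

Edges leaving {Well, P3, M2, M1, P5}: Well→M4 (5), Well→P4 (11), P3→M3 (12), M2→M4 (15), M2→Ref (4), M1→Ref (4), P5→Ref (11).
Cut capacity = 5 + 11 + 12 + 15 + 4 + 4 + 11 = 62.

62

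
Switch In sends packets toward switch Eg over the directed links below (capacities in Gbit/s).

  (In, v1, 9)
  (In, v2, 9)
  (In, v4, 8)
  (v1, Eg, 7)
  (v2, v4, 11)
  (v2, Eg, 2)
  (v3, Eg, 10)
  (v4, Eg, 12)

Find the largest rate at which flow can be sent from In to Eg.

21

Augment In→v1→Eg: bottleneck 7, flow now 7.
Augment In→v2→Eg: bottleneck 2, flow now 9.
Augment In→v4→Eg: bottleneck 8, flow now 17.
Augment In→v2→v4→Eg: bottleneck 4, flow now 21.
No augmenting path remains; maximum flow = 21.
In the residual graph, reachable from In: {In, v1, v2, v4}.
Min-cut edges: v1→Eg (7), v2→Eg (2), v4→Eg (12); capacity 7 + 2 + 12 = 21.
This cut is saturated, so no flow can exceed 21.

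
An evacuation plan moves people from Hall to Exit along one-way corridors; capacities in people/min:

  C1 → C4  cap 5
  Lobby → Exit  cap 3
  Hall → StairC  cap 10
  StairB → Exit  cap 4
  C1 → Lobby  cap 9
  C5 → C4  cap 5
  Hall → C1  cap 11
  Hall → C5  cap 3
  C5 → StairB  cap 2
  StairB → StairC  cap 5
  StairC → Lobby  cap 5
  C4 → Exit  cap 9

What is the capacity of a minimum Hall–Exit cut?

Augment Hall→C1→C4→Exit: bottleneck 5, flow now 5.
Augment Hall→C1→Lobby→Exit: bottleneck 3, flow now 8.
Augment Hall→C5→StairB→Exit: bottleneck 2, flow now 10.
Augment Hall→C5→C4→Exit: bottleneck 1, flow now 11.
No augmenting path remains; maximum flow = 11.
By max-flow min-cut, the minimum cut capacity equals the max flow.
In the residual graph, reachable from Hall: {Hall, C1, StairC, Lobby}.
Min-cut edges: Hall→C5 (3), C1→C4 (5), Lobby→Exit (3); capacity 3 + 5 + 3 = 11.

11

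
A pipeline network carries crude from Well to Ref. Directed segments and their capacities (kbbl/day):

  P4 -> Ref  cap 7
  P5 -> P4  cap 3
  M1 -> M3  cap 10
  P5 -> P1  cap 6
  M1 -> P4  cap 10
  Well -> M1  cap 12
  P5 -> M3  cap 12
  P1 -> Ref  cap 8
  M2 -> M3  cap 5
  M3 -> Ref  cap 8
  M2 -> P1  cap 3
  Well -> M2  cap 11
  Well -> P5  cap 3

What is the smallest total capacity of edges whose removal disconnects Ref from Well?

Augment Well→M2→M3→Ref: bottleneck 5, flow now 5.
Augment Well→M2→P1→Ref: bottleneck 3, flow now 8.
Augment Well→P5→M3→Ref: bottleneck 3, flow now 11.
Augment Well→M1→P4→Ref: bottleneck 7, flow now 18.
Augment Well→M1→M3→P5→P1→Ref: bottleneck 3, flow now 21. (uses reverse residual edge)
No augmenting path remains; maximum flow = 21.
By max-flow min-cut, the minimum cut capacity equals the max flow.
In the residual graph, reachable from Well: {Well, M2, M1, M3, P4}.
Min-cut edges: Well→P5 (3), M2→P1 (3), M3→Ref (8), P4→Ref (7); capacity 3 + 3 + 8 + 7 = 21.

21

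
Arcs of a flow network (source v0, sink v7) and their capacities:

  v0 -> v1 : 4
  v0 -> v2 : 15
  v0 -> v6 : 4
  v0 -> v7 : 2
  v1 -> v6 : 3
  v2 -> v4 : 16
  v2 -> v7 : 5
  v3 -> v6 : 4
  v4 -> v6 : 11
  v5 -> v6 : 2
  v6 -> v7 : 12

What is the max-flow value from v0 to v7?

Augment v0→v7: bottleneck 2, flow now 2.
Augment v0→v2→v7: bottleneck 5, flow now 7.
Augment v0→v6→v7: bottleneck 4, flow now 11.
Augment v0→v1→v6→v7: bottleneck 3, flow now 14.
Augment v0→v2→v4→v6→v7: bottleneck 5, flow now 19.
No augmenting path remains; maximum flow = 19.
In the residual graph, reachable from v0: {v0, v1, v2, v4, v6}.
Min-cut edges: v0→v7 (2), v2→v7 (5), v6→v7 (12); capacity 2 + 5 + 12 = 19.
This cut is saturated, so no flow can exceed 19.

19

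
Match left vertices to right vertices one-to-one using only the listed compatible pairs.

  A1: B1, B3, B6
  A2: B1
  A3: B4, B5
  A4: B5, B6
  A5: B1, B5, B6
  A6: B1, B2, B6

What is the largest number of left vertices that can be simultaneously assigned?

Unit-capacity flow: source→left, listed edges, right→sink; max matching = max flow.
Augmenting path A1→B1 (+1); matched 1.
Augmenting path A3→B4 (+1); matched 2.
Augmenting path A4→B5 (+1); matched 3.
Augmenting path A5→B6 (+1); matched 4.
Augmenting path A6→B2 (+1); matched 5.
Augmenting path A2→B1→A1→B3 (+1); matched 6.
No augmenting path remains; maximum matching = 6.
König certificate: {A1, A2, A3, A4, A5, A6} is a vertex cover of size 6 (every listed pair touches it), so no matching can be larger.

6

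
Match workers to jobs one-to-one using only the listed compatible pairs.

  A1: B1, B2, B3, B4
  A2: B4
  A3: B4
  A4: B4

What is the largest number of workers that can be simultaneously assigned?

Unit-capacity flow: source→left, listed edges, right→sink; max matching = max flow.
Augmenting path A1→B1 (+1); matched 1.
Augmenting path A2→B4 (+1); matched 2.
No augmenting path remains; maximum matching = 2.
König certificate: {A1, B4} is a vertex cover of size 2 (every listed pair touches it), so no matching can be larger.

2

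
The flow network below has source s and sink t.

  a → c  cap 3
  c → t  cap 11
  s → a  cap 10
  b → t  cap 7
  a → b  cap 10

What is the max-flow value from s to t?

10

Augment s→a→b→t: bottleneck 7, flow now 7.
Augment s→a→c→t: bottleneck 3, flow now 10.
No augmenting path remains; maximum flow = 10.
In the residual graph, reachable from s: {s}.
Min-cut edges: s→a (10); capacity 10 = 10.
This cut is saturated, so no flow can exceed 10.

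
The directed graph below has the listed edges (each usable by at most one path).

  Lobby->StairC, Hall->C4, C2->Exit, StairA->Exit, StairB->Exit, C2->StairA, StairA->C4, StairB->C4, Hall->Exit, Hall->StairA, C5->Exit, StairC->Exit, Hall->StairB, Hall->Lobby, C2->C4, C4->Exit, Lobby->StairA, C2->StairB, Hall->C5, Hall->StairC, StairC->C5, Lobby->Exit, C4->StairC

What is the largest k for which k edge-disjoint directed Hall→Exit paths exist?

Assign every edge capacity 1; by Menger, the answer equals the max flow.
Path Hall→Exit (+1); total 1.
Path Hall→StairB→Exit (+1); total 2.
Path Hall→Lobby→Exit (+1); total 3.
Path Hall→C4→Exit (+1); total 4.
Path Hall→StairC→Exit (+1); total 5.
Path Hall→StairA→Exit (+1); total 6.
Path Hall→C5→Exit (+1); total 7.
No residual Hall→Exit path; max flow = 7.
Certifying cut of size 7: {Hall→C4, Hall→C5, Hall→Exit, Hall→Lobby, Hall→StairA, Hall→StairB, Hall→StairC}.

7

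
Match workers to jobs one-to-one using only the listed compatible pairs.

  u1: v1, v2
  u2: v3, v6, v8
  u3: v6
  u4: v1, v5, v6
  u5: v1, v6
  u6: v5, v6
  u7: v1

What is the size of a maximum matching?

Unit-capacity flow: source→left, listed edges, right→sink; max matching = max flow.
Augmenting path u1→v1 (+1); matched 1.
Augmenting path u2→v3 (+1); matched 2.
Augmenting path u3→v6 (+1); matched 3.
Augmenting path u4→v5 (+1); matched 4.
Augmenting path u5→v1→u1→v2 (+1); matched 5.
No augmenting path remains; maximum matching = 5.
König certificate: {u1, u2, v1, v5, v6} is a vertex cover of size 5 (every listed pair touches it), so no matching can be larger.

5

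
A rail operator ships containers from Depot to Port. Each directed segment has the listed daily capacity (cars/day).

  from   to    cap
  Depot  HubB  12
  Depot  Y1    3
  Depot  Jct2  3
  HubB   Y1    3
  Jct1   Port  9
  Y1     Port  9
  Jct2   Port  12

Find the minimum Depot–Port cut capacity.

Augment Depot→Y1→Port: bottleneck 3, flow now 3.
Augment Depot→Jct2→Port: bottleneck 3, flow now 6.
Augment Depot→HubB→Y1→Port: bottleneck 3, flow now 9.
No augmenting path remains; maximum flow = 9.
By max-flow min-cut, the minimum cut capacity equals the max flow.
In the residual graph, reachable from Depot: {Depot, HubB}.
Min-cut edges: Depot→Y1 (3), Depot→Jct2 (3), HubB→Y1 (3); capacity 3 + 3 + 3 = 9.

9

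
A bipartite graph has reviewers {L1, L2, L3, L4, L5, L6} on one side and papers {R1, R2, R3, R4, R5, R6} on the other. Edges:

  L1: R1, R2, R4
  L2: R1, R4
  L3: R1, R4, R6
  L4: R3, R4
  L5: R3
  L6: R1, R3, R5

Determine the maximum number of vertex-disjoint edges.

6

Unit-capacity flow: source→left, listed edges, right→sink; max matching = max flow.
Augmenting path L1→R1 (+1); matched 1.
Augmenting path L2→R4 (+1); matched 2.
Augmenting path L3→R6 (+1); matched 3.
Augmenting path L4→R3 (+1); matched 4.
Augmenting path L6→R5 (+1); matched 5.
Augmenting path L5→R3→L4→R4→L2→R1→L1→R2 (+1); matched 6.
No augmenting path remains; maximum matching = 6.
König certificate: {L1, L2, L3, L4, L5, L6} is a vertex cover of size 6 (every listed pair touches it), so no matching can be larger.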